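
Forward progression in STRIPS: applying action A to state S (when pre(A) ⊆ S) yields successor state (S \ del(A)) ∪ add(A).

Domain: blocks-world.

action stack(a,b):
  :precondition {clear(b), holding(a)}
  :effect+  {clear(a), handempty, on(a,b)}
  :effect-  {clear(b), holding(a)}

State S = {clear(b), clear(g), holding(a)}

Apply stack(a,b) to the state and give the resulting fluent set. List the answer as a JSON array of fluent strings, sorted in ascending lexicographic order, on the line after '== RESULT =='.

Progress:
  pre ⊆ S: {clear(b), holding(a)} ⊆ S  — applicable
  S \ del = {clear(g)}
  ∪ add   = {clear(a), clear(g), handempty, on(a,b)}

== RESULT ==
["clear(a)", "clear(g)", "handempty", "on(a,b)"]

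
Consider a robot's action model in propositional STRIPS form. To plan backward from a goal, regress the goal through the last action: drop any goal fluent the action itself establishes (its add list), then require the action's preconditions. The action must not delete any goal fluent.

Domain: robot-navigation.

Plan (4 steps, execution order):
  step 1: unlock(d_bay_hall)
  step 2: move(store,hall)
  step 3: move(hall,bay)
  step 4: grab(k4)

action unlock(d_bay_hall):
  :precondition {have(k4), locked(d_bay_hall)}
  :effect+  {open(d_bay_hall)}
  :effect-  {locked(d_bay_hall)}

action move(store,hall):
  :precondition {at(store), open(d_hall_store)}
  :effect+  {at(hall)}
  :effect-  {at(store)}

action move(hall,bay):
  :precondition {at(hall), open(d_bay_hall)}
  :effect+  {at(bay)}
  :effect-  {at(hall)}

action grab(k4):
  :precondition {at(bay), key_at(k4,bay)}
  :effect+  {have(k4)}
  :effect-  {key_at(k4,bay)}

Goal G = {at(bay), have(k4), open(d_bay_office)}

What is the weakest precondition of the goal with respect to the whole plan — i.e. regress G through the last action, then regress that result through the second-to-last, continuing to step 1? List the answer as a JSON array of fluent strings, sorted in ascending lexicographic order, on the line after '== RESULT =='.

Work backward from the goal:
  through step 4 (grab(k4)): drop {have(k4)}, keep {at(bay), open(d_bay_office)}, require {at(bay), key_at(k4,bay)}
    → {at(bay), key_at(k4,bay), open(d_bay_office)}
  through step 3 (move(hall,bay)): drop {at(bay)}, keep {key_at(k4,bay), open(d_bay_office)}, require {at(hall), open(d_bay_hall)}
    → {at(hall), key_at(k4,bay), open(d_bay_hall), open(d_bay_office)}
  through step 2 (move(store,hall)): drop {at(hall)}, keep {key_at(k4,bay), open(d_bay_hall), open(d_bay_office)}, require {at(store), open(d_hall_store)}
    → {at(store), key_at(k4,bay), open(d_bay_hall), open(d_bay_office), open(d_hall_store)}
  through step 1 (unlock(d_bay_hall)): drop {open(d_bay_hall)}, keep {at(store), key_at(k4,bay), open(d_bay_office), open(d_hall_store)}, require {have(k4), locked(d_bay_hall)}
    → {at(store), have(k4), key_at(k4,bay), locked(d_bay_hall), open(d_bay_office), open(d_hall_store)}

== RESULT ==
["at(store)", "have(k4)", "key_at(k4,bay)", "locked(d_bay_hall)", "open(d_bay_office)", "open(d_hall_store)"]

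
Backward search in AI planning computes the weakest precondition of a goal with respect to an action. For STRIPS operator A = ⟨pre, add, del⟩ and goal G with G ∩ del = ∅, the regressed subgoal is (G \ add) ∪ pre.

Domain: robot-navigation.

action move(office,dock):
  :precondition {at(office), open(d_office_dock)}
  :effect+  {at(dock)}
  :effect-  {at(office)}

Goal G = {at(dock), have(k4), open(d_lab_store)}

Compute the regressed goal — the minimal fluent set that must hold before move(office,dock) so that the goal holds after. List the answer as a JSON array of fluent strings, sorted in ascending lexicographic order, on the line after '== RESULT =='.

Compute (G \ add) ∪ pre:
  G ∩ del = {}  (empty — regression defined)
  G \ add = {at(dock), have(k4), open(d_lab_store)} \ {at(dock)} = {have(k4), open(d_lab_store)}
  ∪ pre   = {have(k4), open(d_lab_store)} ∪ {at(office), open(d_office_dock)}
          = {at(office), have(k4), open(d_lab_store), open(d_office_dock)}

== RESULT ==
["at(office)", "have(k4)", "open(d_lab_store)", "open(d_office_dock)"]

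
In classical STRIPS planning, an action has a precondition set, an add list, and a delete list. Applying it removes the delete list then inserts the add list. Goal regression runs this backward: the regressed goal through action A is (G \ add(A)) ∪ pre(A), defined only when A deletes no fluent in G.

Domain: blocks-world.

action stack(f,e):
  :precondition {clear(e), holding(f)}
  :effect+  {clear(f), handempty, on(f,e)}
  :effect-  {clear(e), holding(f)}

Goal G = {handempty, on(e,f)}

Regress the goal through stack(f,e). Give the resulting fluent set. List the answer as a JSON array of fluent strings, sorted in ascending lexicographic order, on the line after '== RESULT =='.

Compute (G \ add) ∪ pre:
  G ∩ del = {}  (empty — regression defined)
  G \ add = {handempty, on(e,f)} \ {clear(f), handempty, on(f,e)} = {on(e,f)}
  ∪ pre   = {on(e,f)} ∪ {clear(e), holding(f)}
          = {clear(e), holding(f), on(e,f)}

== RESULT ==
["clear(e)", "holding(f)", "on(e,f)"]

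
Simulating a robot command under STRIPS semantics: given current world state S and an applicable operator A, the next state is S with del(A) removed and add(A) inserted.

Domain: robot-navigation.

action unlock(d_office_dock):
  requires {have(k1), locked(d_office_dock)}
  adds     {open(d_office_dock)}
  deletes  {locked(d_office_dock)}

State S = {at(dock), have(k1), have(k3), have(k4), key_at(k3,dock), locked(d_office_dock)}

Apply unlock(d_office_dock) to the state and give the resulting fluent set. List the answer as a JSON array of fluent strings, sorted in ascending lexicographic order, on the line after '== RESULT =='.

Progress:
  pre ⊆ S: {have(k1), locked(d_office_dock)} ⊆ S  — applicable
  S \ del = {at(dock), have(k1), have(k3), have(k4), key_at(k3,dock)}
  ∪ add   = {at(dock), have(k1), have(k3), have(k4), key_at(k3,dock), open(d_office_dock)}

== RESULT ==
["at(dock)", "have(k1)", "have(k3)", "have(k4)", "key_at(k3,dock)", "open(d_office_dock)"]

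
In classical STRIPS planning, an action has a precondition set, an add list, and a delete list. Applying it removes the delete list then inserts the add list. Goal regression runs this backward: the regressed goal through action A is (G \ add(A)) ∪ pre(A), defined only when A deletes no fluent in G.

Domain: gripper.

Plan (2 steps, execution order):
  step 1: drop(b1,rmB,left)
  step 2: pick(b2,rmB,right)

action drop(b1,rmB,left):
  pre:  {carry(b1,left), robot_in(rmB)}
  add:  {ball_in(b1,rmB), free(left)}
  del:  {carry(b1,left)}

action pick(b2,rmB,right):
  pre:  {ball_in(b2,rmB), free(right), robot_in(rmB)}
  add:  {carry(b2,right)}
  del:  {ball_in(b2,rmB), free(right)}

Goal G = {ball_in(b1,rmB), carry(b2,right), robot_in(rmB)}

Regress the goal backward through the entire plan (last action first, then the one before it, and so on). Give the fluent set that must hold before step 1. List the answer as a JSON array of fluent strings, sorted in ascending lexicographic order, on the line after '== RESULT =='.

Work backward from the goal:
  through step 2 (pick(b2,rmB,right)): drop {carry(b2,right)}, keep {ball_in(b1,rmB), robot_in(rmB)}, require {ball_in(b2,rmB), free(right), robot_in(rmB)}
    → {ball_in(b1,rmB), ball_in(b2,rmB), free(right), robot_in(rmB)}
  through step 1 (drop(b1,rmB,left)): drop {ball_in(b1,rmB)}, keep {ball_in(b2,rmB), free(right), robot_in(rmB)}, require {carry(b1,left), robot_in(rmB)}
    → {ball_in(b2,rmB), carry(b1,left), free(right), robot_in(rmB)}

== RESULT ==
["ball_in(b2,rmB)", "carry(b1,left)", "free(right)", "robot_in(rmB)"]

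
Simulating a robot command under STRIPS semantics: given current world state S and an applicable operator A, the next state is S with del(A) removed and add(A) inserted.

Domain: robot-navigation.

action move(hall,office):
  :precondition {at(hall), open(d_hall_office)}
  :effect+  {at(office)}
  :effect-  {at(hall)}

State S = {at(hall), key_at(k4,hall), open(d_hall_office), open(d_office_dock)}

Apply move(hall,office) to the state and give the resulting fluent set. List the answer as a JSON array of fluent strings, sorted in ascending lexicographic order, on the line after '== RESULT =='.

Compute (S \ del) ∪ add:
  pre ⊆ S: {at(hall), open(d_hall_office)} ⊆ S  — applicable
  S \ del = {key_at(k4,hall), open(d_hall_office), open(d_office_dock)}
  ∪ add   = {at(office), key_at(k4,hall), open(d_hall_office), open(d_office_dock)}

== RESULT ==
["at(office)", "key_at(k4,hall)", "open(d_hall_office)", "open(d_office_dock)"]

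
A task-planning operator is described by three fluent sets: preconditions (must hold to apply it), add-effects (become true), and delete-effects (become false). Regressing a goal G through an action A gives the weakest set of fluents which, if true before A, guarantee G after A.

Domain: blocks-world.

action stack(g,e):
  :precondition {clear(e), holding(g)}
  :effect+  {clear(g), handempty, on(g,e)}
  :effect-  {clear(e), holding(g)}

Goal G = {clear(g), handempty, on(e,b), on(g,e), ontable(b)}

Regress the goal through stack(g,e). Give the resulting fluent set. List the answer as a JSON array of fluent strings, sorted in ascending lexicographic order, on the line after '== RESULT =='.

Regress:
  G ∩ del = {}  (empty — regression defined)
  G \ add = {clear(g), handempty, on(e,b), on(g,e), ontable(b)} \ {clear(g), handempty, on(g,e)} = {on(e,b), ontable(b)}
  ∪ pre   = {on(e,b), ontable(b)} ∪ {clear(e), holding(g)}
          = {clear(e), holding(g), on(e,b), ontable(b)}

== RESULT ==
["clear(e)", "holding(g)", "on(e,b)", "ontable(b)"]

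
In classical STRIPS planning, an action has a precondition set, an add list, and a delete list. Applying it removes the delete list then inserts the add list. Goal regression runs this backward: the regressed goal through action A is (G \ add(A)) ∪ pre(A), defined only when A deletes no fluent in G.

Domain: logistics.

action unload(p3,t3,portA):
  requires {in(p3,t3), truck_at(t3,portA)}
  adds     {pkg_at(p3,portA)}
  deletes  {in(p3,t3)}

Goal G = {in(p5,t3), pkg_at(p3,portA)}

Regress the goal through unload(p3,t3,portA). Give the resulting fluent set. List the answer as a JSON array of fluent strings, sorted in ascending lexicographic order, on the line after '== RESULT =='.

Compute (G \ add) ∪ pre:
  G ∩ del = {}  (empty — regression defined)
  G \ add = {in(p5,t3), pkg_at(p3,portA)} \ {pkg_at(p3,portA)} = {in(p5,t3)}
  ∪ pre   = {in(p5,t3)} ∪ {in(p3,t3), truck_at(t3,portA)}
          = {in(p3,t3), in(p5,t3), truck_at(t3,portA)}

== RESULT ==
["in(p3,t3)", "in(p5,t3)", "truck_at(t3,portA)"]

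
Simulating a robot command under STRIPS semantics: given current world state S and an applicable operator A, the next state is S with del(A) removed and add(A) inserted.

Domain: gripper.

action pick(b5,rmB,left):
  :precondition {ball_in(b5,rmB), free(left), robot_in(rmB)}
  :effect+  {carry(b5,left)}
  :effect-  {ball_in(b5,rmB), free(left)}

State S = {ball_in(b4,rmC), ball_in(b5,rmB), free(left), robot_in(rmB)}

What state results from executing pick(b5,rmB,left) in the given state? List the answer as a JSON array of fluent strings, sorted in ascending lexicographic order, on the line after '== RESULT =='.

Compute (S \ del) ∪ add:
  pre ⊆ S: {ball_in(b5,rmB), free(left), robot_in(rmB)} ⊆ S  — applicable
  S \ del = {ball_in(b4,rmC), robot_in(rmB)}
  ∪ add   = {ball_in(b4,rmC), carry(b5,left), robot_in(rmB)}

== RESULT ==
["ball_in(b4,rmC)", "carry(b5,left)", "robot_in(rmB)"]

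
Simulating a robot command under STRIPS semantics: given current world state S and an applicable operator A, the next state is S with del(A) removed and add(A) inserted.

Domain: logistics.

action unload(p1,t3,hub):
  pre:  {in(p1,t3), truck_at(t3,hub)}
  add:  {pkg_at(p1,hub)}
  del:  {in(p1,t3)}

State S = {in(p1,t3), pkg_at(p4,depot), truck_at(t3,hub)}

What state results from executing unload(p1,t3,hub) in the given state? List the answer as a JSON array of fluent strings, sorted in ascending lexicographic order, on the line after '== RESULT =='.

Compute (S \ del) ∪ add:
  pre ⊆ S: {in(p1,t3), truck_at(t3,hub)} ⊆ S  — applicable
  S \ del = {pkg_at(p4,depot), truck_at(t3,hub)}
  ∪ add   = {pkg_at(p1,hub), pkg_at(p4,depot), truck_at(t3,hub)}

== RESULT ==
["pkg_at(p1,hub)", "pkg_at(p4,depot)", "truck_at(t3,hub)"]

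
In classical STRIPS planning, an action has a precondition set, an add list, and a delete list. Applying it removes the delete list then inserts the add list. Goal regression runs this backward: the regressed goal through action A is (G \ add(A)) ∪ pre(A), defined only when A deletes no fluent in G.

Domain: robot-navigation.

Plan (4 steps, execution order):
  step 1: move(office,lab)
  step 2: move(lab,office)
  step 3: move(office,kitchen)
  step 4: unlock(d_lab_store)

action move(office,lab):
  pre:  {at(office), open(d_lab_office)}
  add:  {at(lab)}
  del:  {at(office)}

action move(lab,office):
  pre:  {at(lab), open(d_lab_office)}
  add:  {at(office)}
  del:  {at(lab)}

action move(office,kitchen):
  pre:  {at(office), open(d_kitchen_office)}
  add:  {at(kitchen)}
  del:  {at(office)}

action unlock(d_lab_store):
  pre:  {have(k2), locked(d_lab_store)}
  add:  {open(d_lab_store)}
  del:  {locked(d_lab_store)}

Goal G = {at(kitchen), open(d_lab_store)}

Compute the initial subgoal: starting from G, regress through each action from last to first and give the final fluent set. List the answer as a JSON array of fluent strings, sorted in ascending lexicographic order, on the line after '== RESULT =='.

Work backward from the goal:
  through step 4 (unlock(d_lab_store)): drop {open(d_lab_store)}, keep {at(kitchen)}, require {have(k2), locked(d_lab_store)}
    → {at(kitchen), have(k2), locked(d_lab_store)}
  through step 3 (move(office,kitchen)): drop {at(kitchen)}, keep {have(k2), locked(d_lab_store)}, require {at(office), open(d_kitchen_office)}
    → {at(office), have(k2), locked(d_lab_store), open(d_kitchen_office)}
  through step 2 (move(lab,office)): drop {at(office)}, keep {have(k2), locked(d_lab_store), open(d_kitchen_office)}, require {at(lab), open(d_lab_office)}
    → {at(lab), have(k2), locked(d_lab_store), open(d_kitchen_office), open(d_lab_office)}
  through step 1 (move(office,lab)): drop {at(lab)}, keep {have(k2), locked(d_lab_store), open(d_kitchen_office), open(d_lab_office)}, require {at(office), open(d_lab_office)}
    → {at(office), have(k2), locked(d_lab_store), open(d_kitchen_office), open(d_lab_office)}

== RESULT ==
["at(office)", "have(k2)", "locked(d_lab_store)", "open(d_kitchen_office)", "open(d_lab_office)"]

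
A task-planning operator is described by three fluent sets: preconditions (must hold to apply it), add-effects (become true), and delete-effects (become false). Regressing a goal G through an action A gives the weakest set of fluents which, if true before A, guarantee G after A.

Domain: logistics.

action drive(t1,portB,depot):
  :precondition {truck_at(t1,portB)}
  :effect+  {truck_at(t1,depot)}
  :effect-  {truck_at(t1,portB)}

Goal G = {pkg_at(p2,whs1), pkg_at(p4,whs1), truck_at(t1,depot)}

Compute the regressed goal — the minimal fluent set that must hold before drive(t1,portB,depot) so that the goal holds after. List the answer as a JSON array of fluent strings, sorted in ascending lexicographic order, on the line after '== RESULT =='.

Compute (G \ add) ∪ pre:
  G ∩ del = {}  (empty — regression defined)
  G \ add = {pkg_at(p2,whs1), pkg_at(p4,whs1), truck_at(t1,depot)} \ {truck_at(t1,depot)} = {pkg_at(p2,whs1), pkg_at(p4,whs1)}
  ∪ pre   = {pkg_at(p2,whs1), pkg_at(p4,whs1)} ∪ {truck_at(t1,portB)}
          = {pkg_at(p2,whs1), pkg_at(p4,whs1), truck_at(t1,portB)}

== RESULT ==
["pkg_at(p2,whs1)", "pkg_at(p4,whs1)", "truck_at(t1,portB)"]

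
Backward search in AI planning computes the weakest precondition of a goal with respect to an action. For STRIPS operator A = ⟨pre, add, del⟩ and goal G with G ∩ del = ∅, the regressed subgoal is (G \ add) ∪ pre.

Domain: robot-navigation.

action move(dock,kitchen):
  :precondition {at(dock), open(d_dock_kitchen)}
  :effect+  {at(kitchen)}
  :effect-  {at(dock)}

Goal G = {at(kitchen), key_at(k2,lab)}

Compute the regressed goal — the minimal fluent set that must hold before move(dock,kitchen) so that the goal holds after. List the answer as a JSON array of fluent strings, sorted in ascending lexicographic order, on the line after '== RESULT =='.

Regress:
  G ∩ del = {}  (empty — regression defined)
  G \ add = {at(kitchen), key_at(k2,lab)} \ {at(kitchen)} = {key_at(k2,lab)}
  ∪ pre   = {key_at(k2,lab)} ∪ {at(dock), open(d_dock_kitchen)}
          = {at(dock), key_at(k2,lab), open(d_dock_kitchen)}

== RESULT ==
["at(dock)", "key_at(k2,lab)", "open(d_dock_kitchen)"]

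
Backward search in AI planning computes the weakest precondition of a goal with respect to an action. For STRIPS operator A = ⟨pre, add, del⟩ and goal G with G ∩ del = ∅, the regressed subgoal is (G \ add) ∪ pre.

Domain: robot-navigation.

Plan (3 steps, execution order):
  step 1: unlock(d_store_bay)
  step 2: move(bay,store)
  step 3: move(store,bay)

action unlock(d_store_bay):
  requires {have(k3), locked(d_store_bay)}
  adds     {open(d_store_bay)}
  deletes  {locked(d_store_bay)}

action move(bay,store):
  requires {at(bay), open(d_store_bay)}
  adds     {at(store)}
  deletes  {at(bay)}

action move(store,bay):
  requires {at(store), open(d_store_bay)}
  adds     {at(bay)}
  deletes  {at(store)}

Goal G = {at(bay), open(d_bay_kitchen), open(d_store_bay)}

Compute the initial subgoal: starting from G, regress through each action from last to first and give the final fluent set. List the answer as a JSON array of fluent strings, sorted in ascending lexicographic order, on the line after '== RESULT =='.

Work backward from the goal:
  through step 3 (move(store,bay)): drop {at(bay)}, keep {open(d_bay_kitchen), open(d_store_bay)}, require {at(store), open(d_store_bay)}
    → {at(store), open(d_bay_kitchen), open(d_store_bay)}
  through step 2 (move(bay,store)): drop {at(store)}, keep {open(d_bay_kitchen), open(d_store_bay)}, require {at(bay), open(d_store_bay)}
    → {at(bay), open(d_bay_kitchen), open(d_store_bay)}
  through step 1 (unlock(d_store_bay)): drop {open(d_store_bay)}, keep {at(bay), open(d_bay_kitchen)}, require {have(k3), locked(d_store_bay)}
    → {at(bay), have(k3), locked(d_store_bay), open(d_bay_kitchen)}

== RESULT ==
["at(bay)", "have(k3)", "locked(d_store_bay)", "open(d_bay_kitchen)"]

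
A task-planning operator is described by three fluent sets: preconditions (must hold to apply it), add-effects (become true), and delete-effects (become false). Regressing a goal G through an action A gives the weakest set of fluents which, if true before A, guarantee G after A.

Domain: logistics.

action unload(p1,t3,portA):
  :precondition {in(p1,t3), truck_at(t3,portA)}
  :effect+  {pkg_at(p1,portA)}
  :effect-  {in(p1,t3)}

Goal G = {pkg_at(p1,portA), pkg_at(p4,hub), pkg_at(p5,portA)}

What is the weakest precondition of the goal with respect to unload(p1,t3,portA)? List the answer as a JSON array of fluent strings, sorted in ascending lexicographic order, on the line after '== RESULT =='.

Compute (G \ add) ∪ pre:
  G ∩ del = {}  (empty — regression defined)
  G \ add = {pkg_at(p1,portA), pkg_at(p4,hub), pkg_at(p5,portA)} \ {pkg_at(p1,portA)} = {pkg_at(p4,hub), pkg_at(p5,portA)}
  ∪ pre   = {pkg_at(p4,hub), pkg_at(p5,portA)} ∪ {in(p1,t3), truck_at(t3,portA)}
          = {in(p1,t3), pkg_at(p4,hub), pkg_at(p5,portA), truck_at(t3,portA)}

== RESULT ==
["in(p1,t3)", "pkg_at(p4,hub)", "pkg_at(p5,portA)", "truck_at(t3,portA)"]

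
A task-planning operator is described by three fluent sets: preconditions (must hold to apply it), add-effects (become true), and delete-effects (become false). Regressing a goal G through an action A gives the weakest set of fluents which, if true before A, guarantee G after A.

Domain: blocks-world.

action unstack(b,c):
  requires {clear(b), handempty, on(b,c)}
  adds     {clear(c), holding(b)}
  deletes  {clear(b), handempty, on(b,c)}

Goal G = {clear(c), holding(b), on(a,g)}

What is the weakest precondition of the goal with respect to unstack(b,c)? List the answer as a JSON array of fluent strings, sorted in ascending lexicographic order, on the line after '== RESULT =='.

Compute (G \ add) ∪ pre:
  G ∩ del = {}  (empty — regression defined)
  G \ add = {clear(c), holding(b), on(a,g)} \ {clear(c), holding(b)} = {on(a,g)}
  ∪ pre   = {on(a,g)} ∪ {clear(b), handempty, on(b,c)}
          = {clear(b), handempty, on(a,g), on(b,c)}

== RESULT ==
["clear(b)", "handempty", "on(a,g)", "on(b,c)"]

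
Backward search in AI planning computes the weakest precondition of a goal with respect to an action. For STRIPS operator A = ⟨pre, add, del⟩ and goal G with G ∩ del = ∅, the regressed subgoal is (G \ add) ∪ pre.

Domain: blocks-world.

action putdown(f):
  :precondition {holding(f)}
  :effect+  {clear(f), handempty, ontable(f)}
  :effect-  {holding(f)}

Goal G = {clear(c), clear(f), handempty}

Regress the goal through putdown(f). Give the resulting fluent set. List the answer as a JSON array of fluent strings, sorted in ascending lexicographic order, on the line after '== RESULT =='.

Regress:
  G ∩ del = {}  (empty — regression defined)
  G \ add = {clear(c), clear(f), handempty} \ {clear(f), handempty, ontable(f)} = {clear(c)}
  ∪ pre   = {clear(c)} ∪ {holding(f)}
          = {clear(c), holding(f)}

== RESULT ==
["clear(c)", "holding(f)"]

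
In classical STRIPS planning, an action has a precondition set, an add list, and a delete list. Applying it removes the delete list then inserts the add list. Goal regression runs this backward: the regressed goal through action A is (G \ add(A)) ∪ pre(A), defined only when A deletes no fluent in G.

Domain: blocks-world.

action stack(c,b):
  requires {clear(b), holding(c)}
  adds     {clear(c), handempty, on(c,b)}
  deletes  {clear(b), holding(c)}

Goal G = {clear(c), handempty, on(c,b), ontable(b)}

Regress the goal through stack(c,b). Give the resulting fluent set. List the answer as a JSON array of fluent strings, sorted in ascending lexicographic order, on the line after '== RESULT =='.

Regress:
  G ∩ del = {}  (empty — regression defined)
  G \ add = {clear(c), handempty, on(c,b), ontable(b)} \ {clear(c), handempty, on(c,b)} = {ontable(b)}
  ∪ pre   = {ontable(b)} ∪ {clear(b), holding(c)}
          = {clear(b), holding(c), ontable(b)}

== RESULT ==
["clear(b)", "holding(c)", "ontable(b)"]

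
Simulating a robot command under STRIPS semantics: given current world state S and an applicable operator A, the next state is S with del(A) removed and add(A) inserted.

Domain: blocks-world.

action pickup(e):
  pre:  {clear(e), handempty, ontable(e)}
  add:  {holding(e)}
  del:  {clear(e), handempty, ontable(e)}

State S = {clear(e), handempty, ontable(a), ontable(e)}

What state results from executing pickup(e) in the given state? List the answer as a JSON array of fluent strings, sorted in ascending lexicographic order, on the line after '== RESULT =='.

Progress:
  pre ⊆ S: {clear(e), handempty, ontable(e)} ⊆ S  — applicable
  S \ del = {ontable(a)}
  ∪ add   = {holding(e), ontable(a)}

== RESULT ==
["holding(e)", "ontable(a)"]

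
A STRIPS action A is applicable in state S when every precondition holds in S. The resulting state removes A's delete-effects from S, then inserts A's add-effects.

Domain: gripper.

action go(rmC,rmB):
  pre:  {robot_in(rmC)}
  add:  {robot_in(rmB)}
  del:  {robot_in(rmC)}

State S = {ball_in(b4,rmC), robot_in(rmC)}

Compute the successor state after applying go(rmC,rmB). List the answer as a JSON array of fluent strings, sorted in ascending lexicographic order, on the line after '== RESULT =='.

Progress:
  pre ⊆ S: {robot_in(rmC)} ⊆ S  — applicable
  S \ del = {ball_in(b4,rmC)}
  ∪ add   = {ball_in(b4,rmC), robot_in(rmB)}

== RESULT ==
["ball_in(b4,rmC)", "robot_in(rmB)"]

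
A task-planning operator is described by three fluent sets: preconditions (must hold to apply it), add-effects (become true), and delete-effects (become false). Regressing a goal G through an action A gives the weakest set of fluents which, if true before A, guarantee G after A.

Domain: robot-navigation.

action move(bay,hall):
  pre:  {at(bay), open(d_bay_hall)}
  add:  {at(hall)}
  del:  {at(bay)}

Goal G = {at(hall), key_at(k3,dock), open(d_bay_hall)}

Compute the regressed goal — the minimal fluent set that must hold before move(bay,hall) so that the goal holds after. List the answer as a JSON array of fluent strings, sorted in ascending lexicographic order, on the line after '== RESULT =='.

Regress:
  G ∩ del = {}  (empty — regression defined)
  G \ add = {at(hall), key_at(k3,dock), open(d_bay_hall)} \ {at(hall)} = {key_at(k3,dock), open(d_bay_hall)}
  ∪ pre   = {key_at(k3,dock), open(d_bay_hall)} ∪ {at(bay), open(d_bay_hall)}
          = {at(bay), key_at(k3,dock), open(d_bay_hall)}

== RESULT ==
["at(bay)", "key_at(k3,dock)", "open(d_bay_hall)"]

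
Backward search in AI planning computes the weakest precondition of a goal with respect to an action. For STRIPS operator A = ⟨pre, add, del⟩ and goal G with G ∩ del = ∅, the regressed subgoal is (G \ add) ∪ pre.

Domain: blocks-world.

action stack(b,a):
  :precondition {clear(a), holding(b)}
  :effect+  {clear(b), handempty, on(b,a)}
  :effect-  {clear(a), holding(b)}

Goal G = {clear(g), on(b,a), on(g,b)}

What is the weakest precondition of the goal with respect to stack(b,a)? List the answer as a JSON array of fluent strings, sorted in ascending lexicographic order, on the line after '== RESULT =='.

Compute (G \ add) ∪ pre:
  G ∩ del = {}  (empty — regression defined)
  G \ add = {clear(g), on(b,a), on(g,b)} \ {clear(b), handempty, on(b,a)} = {clear(g), on(g,b)}
  ∪ pre   = {clear(g), on(g,b)} ∪ {clear(a), holding(b)}
          = {clear(a), clear(g), holding(b), on(g,b)}

== RESULT ==
["clear(a)", "clear(g)", "holding(b)", "on(g,b)"]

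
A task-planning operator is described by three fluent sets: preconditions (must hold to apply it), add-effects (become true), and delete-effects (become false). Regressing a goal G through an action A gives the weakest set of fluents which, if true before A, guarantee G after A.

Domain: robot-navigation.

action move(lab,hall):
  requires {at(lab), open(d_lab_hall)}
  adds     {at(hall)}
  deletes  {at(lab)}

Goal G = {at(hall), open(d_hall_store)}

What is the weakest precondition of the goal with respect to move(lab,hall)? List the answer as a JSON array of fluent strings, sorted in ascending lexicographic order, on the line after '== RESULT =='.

Regress:
  G ∩ del = {}  (empty — regression defined)
  G \ add = {at(hall), open(d_hall_store)} \ {at(hall)} = {open(d_hall_store)}
  ∪ pre   = {open(d_hall_store)} ∪ {at(lab), open(d_lab_hall)}
          = {at(lab), open(d_hall_store), open(d_lab_hall)}

== RESULT ==
["at(lab)", "open(d_hall_store)", "open(d_lab_hall)"]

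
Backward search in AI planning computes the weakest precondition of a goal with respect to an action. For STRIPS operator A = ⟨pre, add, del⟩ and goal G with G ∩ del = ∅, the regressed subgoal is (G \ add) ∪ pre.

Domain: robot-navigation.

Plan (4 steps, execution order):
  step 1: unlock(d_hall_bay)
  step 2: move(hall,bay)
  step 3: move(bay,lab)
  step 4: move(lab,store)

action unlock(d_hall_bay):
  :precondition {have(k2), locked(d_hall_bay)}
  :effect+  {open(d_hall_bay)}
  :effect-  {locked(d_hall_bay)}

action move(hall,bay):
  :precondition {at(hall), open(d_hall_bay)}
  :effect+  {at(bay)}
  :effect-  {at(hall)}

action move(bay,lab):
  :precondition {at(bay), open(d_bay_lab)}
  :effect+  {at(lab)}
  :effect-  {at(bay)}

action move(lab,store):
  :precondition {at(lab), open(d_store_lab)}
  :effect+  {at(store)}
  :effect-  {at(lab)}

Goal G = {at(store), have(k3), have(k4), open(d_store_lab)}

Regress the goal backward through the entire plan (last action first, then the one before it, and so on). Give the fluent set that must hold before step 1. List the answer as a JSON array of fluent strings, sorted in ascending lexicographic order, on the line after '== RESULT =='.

Regress step by step:
  through step 4 (move(lab,store)): drop {at(store)}, keep {have(k3), have(k4), open(d_store_lab)}, require {at(lab), open(d_store_lab)}
    → {at(lab), have(k3), have(k4), open(d_store_lab)}
  through step 3 (move(bay,lab)): drop {at(lab)}, keep {have(k3), have(k4), open(d_store_lab)}, require {at(bay), open(d_bay_lab)}
    → {at(bay), have(k3), have(k4), open(d_bay_lab), open(d_store_lab)}
  through step 2 (move(hall,bay)): drop {at(bay)}, keep {have(k3), have(k4), open(d_bay_lab), open(d_store_lab)}, require {at(hall), open(d_hall_bay)}
    → {at(hall), have(k3), have(k4), open(d_bay_lab), open(d_hall_bay), open(d_store_lab)}
  through step 1 (unlock(d_hall_bay)): drop {open(d_hall_bay)}, keep {at(hall), have(k3), have(k4), open(d_bay_lab), open(d_store_lab)}, require {have(k2), locked(d_hall_bay)}
    → {at(hall), have(k2), have(k3), have(k4), locked(d_hall_bay), open(d_bay_lab), open(d_store_lab)}

== RESULT ==
["at(hall)", "have(k2)", "have(k3)", "have(k4)", "locked(d_hall_bay)", "open(d_bay_lab)", "open(d_store_lab)"]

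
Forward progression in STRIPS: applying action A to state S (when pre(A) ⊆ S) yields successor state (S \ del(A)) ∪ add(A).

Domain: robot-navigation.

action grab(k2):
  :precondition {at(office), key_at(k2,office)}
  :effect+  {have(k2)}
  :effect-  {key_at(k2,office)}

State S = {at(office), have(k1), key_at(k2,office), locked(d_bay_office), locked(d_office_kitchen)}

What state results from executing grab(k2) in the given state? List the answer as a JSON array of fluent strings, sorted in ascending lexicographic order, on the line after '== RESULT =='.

Progress:
  pre ⊆ S: {at(office), key_at(k2,office)} ⊆ S  — applicable
  S \ del = {at(office), have(k1), locked(d_bay_office), locked(d_office_kitchen)}
  ∪ add   = {at(office), have(k1), have(k2), locked(d_bay_office), locked(d_office_kitchen)}

== RESULT ==
["at(office)", "have(k1)", "have(k2)", "locked(d_bay_office)", "locked(d_office_kitchen)"]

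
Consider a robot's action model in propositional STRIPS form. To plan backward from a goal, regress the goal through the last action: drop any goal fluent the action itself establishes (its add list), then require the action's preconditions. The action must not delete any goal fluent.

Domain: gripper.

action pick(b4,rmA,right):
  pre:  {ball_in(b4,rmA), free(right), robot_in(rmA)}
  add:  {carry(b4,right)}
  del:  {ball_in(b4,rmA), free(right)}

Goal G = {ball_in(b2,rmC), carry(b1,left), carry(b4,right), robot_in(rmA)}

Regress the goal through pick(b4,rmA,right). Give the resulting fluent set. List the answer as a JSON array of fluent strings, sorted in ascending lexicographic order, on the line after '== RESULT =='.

Regress:
  G ∩ del = {}  (empty — regression defined)
  G \ add = {ball_in(b2,rmC), carry(b1,left), carry(b4,right), robot_in(rmA)} \ {carry(b4,right)} = {ball_in(b2,rmC), carry(b1,left), robot_in(rmA)}
  ∪ pre   = {ball_in(b2,rmC), carry(b1,left), robot_in(rmA)} ∪ {ball_in(b4,rmA), free(right), robot_in(rmA)}
          = {ball_in(b2,rmC), ball_in(b4,rmA), carry(b1,left), free(right), robot_in(rmA)}

== RESULT ==
["ball_in(b2,rmC)", "ball_in(b4,rmA)", "carry(b1,left)", "free(right)", "robot_in(rmA)"]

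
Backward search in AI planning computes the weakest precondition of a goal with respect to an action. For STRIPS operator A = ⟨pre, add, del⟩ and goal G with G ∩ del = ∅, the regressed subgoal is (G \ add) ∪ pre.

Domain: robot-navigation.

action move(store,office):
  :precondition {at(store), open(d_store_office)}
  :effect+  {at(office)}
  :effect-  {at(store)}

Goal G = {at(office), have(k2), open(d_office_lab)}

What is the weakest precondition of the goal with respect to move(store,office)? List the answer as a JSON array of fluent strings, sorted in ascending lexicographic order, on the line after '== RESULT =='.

Regress:
  G ∩ del = {}  (empty — regression defined)
  G \ add = {at(office), have(k2), open(d_office_lab)} \ {at(office)} = {have(k2), open(d_office_lab)}
  ∪ pre   = {have(k2), open(d_office_lab)} ∪ {at(store), open(d_store_office)}
          = {at(store), have(k2), open(d_office_lab), open(d_store_office)}

== RESULT ==
["at(store)", "have(k2)", "open(d_office_lab)", "open(d_store_office)"]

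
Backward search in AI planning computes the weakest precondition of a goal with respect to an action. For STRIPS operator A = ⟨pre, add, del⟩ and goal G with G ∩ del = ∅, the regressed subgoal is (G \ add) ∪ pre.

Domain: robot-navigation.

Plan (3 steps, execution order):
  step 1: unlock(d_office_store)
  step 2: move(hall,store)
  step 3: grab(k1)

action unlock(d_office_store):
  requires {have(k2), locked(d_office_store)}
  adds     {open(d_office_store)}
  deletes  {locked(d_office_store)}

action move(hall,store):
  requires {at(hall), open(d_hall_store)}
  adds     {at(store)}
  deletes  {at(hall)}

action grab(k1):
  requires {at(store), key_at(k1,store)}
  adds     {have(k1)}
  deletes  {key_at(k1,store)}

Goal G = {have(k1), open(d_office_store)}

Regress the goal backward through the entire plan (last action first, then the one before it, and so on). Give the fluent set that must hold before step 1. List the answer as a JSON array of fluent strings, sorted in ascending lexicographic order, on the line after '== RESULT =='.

Work backward from the goal:
  through step 3 (grab(k1)): drop {have(k1)}, keep {open(d_office_store)}, require {at(store), key_at(k1,store)}
    → {at(store), key_at(k1,store), open(d_office_store)}
  through step 2 (move(hall,store)): drop {at(store)}, keep {key_at(k1,store), open(d_office_store)}, require {at(hall), open(d_hall_store)}
    → {at(hall), key_at(k1,store), open(d_hall_store), open(d_office_store)}
  through step 1 (unlock(d_office_store)): drop {open(d_office_store)}, keep {at(hall), key_at(k1,store), open(d_hall_store)}, require {have(k2), locked(d_office_store)}
    → {at(hall), have(k2), key_at(k1,store), locked(d_office_store), open(d_hall_store)}

== RESULT ==
["at(hall)", "have(k2)", "key_at(k1,store)", "locked(d_office_store)", "open(d_hall_store)"]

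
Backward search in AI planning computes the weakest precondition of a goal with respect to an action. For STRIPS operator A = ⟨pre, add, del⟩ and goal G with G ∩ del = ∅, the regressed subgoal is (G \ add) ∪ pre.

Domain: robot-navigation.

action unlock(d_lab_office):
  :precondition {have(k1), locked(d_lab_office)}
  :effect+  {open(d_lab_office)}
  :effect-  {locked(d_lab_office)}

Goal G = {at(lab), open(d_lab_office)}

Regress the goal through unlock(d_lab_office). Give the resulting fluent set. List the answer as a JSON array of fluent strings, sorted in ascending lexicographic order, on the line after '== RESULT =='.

Compute (G \ add) ∪ pre:
  G ∩ del = {}  (empty — regression defined)
  G \ add = {at(lab), open(d_lab_office)} \ {open(d_lab_office)} = {at(lab)}
  ∪ pre   = {at(lab)} ∪ {have(k1), locked(d_lab_office)}
          = {at(lab), have(k1), locked(d_lab_office)}

== RESULT ==
["at(lab)", "have(k1)", "locked(d_lab_office)"]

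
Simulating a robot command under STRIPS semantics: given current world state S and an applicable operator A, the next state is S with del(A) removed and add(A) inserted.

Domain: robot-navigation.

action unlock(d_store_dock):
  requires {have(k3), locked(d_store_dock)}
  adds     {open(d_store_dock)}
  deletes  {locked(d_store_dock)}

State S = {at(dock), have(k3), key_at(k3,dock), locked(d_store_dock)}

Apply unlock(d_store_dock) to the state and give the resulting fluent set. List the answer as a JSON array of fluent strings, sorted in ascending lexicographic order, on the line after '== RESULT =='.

Compute (S \ del) ∪ add:
  pre ⊆ S: {have(k3), locked(d_store_dock)} ⊆ S  — applicable
  S \ del = {at(dock), have(k3), key_at(k3,dock)}
  ∪ add   = {at(dock), have(k3), key_at(k3,dock), open(d_store_dock)}

== RESULT ==
["at(dock)", "have(k3)", "key_at(k3,dock)", "open(d_store_dock)"]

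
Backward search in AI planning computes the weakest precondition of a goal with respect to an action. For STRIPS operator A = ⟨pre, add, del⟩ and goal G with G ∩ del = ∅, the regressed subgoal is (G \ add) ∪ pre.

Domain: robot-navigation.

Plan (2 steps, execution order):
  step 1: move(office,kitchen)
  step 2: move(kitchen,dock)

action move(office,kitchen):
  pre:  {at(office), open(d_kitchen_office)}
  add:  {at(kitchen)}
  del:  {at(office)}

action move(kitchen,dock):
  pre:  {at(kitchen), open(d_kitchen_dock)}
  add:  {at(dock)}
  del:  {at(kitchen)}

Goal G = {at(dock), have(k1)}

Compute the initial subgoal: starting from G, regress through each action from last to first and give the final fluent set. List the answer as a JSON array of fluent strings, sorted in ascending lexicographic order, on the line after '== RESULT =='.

Regress step by step:
  through step 2 (move(kitchen,dock)): drop {at(dock)}, keep {have(k1)}, require {at(kitchen), open(d_kitchen_dock)}
    → {at(kitchen), have(k1), open(d_kitchen_dock)}
  through step 1 (move(office,kitchen)): drop {at(kitchen)}, keep {have(k1), open(d_kitchen_dock)}, require {at(office), open(d_kitchen_office)}
    → {at(office), have(k1), open(d_kitchen_dock), open(d_kitchen_office)}

== RESULT ==
["at(office)", "have(k1)", "open(d_kitchen_dock)", "open(d_kitchen_office)"]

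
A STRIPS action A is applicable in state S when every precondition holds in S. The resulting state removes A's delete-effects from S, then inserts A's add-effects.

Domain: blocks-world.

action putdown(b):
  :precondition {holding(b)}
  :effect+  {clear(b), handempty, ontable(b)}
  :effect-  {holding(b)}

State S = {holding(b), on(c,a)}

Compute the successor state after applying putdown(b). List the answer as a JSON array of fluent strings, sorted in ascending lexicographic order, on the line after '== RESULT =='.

Progress:
  pre ⊆ S: {holding(b)} ⊆ S  — applicable
  S \ del = {on(c,a)}
  ∪ add   = {clear(b), handempty, on(c,a), ontable(b)}

== RESULT ==
["clear(b)", "handempty", "on(c,a)", "ontable(b)"]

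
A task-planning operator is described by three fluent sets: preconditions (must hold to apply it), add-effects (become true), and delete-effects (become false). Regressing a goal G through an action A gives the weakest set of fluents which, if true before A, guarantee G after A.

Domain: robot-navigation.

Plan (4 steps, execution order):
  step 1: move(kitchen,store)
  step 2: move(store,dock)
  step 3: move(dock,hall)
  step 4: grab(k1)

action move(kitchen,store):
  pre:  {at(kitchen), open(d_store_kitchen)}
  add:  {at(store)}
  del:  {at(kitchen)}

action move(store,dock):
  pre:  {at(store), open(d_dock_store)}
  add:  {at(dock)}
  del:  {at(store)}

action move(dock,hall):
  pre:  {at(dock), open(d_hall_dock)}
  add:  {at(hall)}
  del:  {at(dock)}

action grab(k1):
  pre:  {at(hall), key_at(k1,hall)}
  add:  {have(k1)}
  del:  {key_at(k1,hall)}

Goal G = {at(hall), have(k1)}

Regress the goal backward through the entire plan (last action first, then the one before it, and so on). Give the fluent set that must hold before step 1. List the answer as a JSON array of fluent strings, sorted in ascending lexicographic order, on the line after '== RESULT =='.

Work backward from the goal:
  through step 4 (grab(k1)): drop {have(k1)}, keep {at(hall)}, require {at(hall), key_at(k1,hall)}
    → {at(hall), key_at(k1,hall)}
  through step 3 (move(dock,hall)): drop {at(hall)}, keep {key_at(k1,hall)}, require {at(dock), open(d_hall_dock)}
    → {at(dock), key_at(k1,hall), open(d_hall_dock)}
  through step 2 (move(store,dock)): drop {at(dock)}, keep {key_at(k1,hall), open(d_hall_dock)}, require {at(store), open(d_dock_store)}
    → {at(store), key_at(k1,hall), open(d_dock_store), open(d_hall_dock)}
  through step 1 (move(kitchen,store)): drop {at(store)}, keep {key_at(k1,hall), open(d_dock_store), open(d_hall_dock)}, require {at(kitchen), open(d_store_kitchen)}
    → {at(kitchen), key_at(k1,hall), open(d_dock_store), open(d_hall_dock), open(d_store_kitchen)}

== RESULT ==
["at(kitchen)", "key_at(k1,hall)", "open(d_dock_store)", "open(d_hall_dock)", "open(d_store_kitchen)"]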